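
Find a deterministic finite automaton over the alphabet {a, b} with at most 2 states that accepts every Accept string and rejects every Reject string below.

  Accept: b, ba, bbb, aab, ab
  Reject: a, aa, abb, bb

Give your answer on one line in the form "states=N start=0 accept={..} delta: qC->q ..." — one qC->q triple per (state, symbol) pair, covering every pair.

Fold the examples into a partial DFA from state 0: repeatedly fix the first undefined (state, symbol) met by the shortest-then-alphabetical prefix, trying targets in increasing order and rejecting any under which an Accept and a Reject string meet in one state with the same remainder; add a state when all current targets are rejected. Accepting states are where Accept strings end.
a: 0a undefined. 0a->0: ok.
b: 0b undefined. 0b->0: no, b/a meet in 0. Open state 1: 0b->1.
ba: 1a undefined. 1a->0: no, ba/a meet in 0. 1a->1: ok.
bb: 1b undefined. 1b->0: ok.
All examples now run through 2 states with every (state, symbol) defined. Accept strings end in {1}, Reject strings end in {0}; accept={1}.

states=2 start=0 accept={1} delta: 0a->0 0b->1 1a->1 1b->0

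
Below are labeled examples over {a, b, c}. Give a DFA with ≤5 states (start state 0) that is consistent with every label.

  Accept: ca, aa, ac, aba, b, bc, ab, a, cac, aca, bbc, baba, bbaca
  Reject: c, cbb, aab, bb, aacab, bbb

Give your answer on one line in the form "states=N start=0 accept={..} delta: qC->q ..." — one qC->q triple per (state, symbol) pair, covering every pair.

states=4 start=0 accept={1,2} delta: 0a->1 0b->2 0c->0 1a->2 1b->1 1c->1 2a->1 2b->3 2c->1 3a->0 3b->0 3c->1

Fold the examples into a partial DFA from state 0: repeatedly fix the first undefined (state, symbol) met by the shortest-then-alphabetical prefix, trying targets in increasing order and rejecting any under which an Accept and a Reject string meet in one state with the same remainder; add a state when all current targets are rejected. Accepting states are where Accept strings end.
a: 0a undefined. 0a->0: no, ac/c meet in 0 with "c" left. Open state 1: 0a->1.
b: 0b undefined. 0b->0: no, b/bb meet in 0. 0b->1: no, ab/bb meet in 1 with "b" left. Open state 2: 0b->2.
c: 0c undefined. 0c->0: ok.
aa: 1a undefined. 1a->0: no, aa/c meet in 0. 1a->1: no, ab/aab meet in 1 with "b" left. 1a->2: ok.
ab: 1b undefined. 1b->0: no, ab/c meet in 0. 1b->1: ok.
ac: 1c undefined. 1c->0: no, ac/c meet in 0. 1c->1: ok.
ba: 2a undefined. 2a->0: no, baba/c meet in 0. 2a->1: ok.
bb: 2b undefined. 2b->0: no, aa/bbb meet in 2. 2b->1: no, ca/cbb meet in 1. 2b->2: no, aa/cbb meet in 2. Open state 3: 2b->3.
bc: 2c undefined. 2c->0: no, ca/aacab meet in 1. 2c->1: ok.
bba: 3a undefined. 3a->0: ok.
bbb: 3b undefined. 3b->0: ok.
bbc: 3c undefined. 3c->0: no, bbc/c meet in 0. 3c->1: ok.
All examples now run through 4 states with every (state, symbol) defined. Accept strings end in {1,2}, Reject strings end in {0,3}; accept={1,2}.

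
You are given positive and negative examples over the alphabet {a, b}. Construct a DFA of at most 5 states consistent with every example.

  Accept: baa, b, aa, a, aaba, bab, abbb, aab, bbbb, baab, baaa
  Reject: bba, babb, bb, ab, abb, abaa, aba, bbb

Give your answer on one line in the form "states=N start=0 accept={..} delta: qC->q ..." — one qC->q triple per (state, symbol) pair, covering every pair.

State merging on the prefix tree: take the shortest (then alphabetical) example prefix whose next move is undefined and point that move at state 0, else 1, else 2, ...; a target is out if some Accept/Reject pair would then sit in one state with the same input left (inseparable). If every existing state is out, open a new one.
a: 0a undefined. 0a->0: no, baa/abaa meet in 0 with "baa" left. Open state 1: 0a->1.
b: 0b undefined. 0b->0: no, b/bb meet in 0. 0b->1: ok.
aa: 1a undefined. 1a->0: no, baab/babb meet in 1 with "b" left. 1a->1: no, aaba/bba meet in 1 with "ba" left. Open state 2: 1a->2.
ab: 1b undefined. 1b->0: no, b/bba meet in 1. 1b->1: no, baa/abaa meet in 2 with "a" left. 1b->2: no, baa/bba meet in 2 with "a" left. Open state 3: 1b->3.
aab: 2b undefined. 2b->0: no, b/babb meet in 1. 2b->1: ok.
aba: 3a undefined. 3a->0: no, b/abaa meet in 1. 3a->1: no, b/bba meet in 1. 3a->2: no, baa/abaa meet in 2 with "a" left. 3a->3: ok.
abb: 3b undefined. 3b->0: ok.
baa: 2a undefined. 2a->0: no, baa/abb meet in 0. 2a->1: no, baab/bba meet in 3. 2a->2: ok.
All examples now run through 4 states with every (state, symbol) defined. Accept strings end in {1,2}, Reject strings end in {0,3}; accept={1,2}.

states=4 start=0 accept={1,2} delta: 0a->1 0b->1 1a->2 1b->3 2a->2 2b->1 3a->3 3b->0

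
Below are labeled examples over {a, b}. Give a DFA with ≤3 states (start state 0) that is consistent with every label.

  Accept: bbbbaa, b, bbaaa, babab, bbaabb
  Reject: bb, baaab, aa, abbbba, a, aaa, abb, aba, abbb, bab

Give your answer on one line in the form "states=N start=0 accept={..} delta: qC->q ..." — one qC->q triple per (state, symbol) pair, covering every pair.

states=3 start=0 accept={1} delta: 0a->0 0b->1 1a->2 1b->2 2a->1 2b->0

Grow the machine one transition at a time. Run the examples from 0; the earliest place one falls off (shortest prefix, ties alphabetical) gets sent to the lowest-numbered state that keeps every Accept/Reject pair distinguishable — a pair clashes when both reach the same state with identical unread suffix — and to a fresh state only if none does.
a: 0a undefined. 0a->0: ok.
b: 0b undefined. 0b->0: no, bbbbaa/bb meet in 0. Open state 1: 0b->1.
ba: 1a undefined. 1a->0: no, b/baaab meet in 1. 1a->1: no, b/aba meet in 1. Open state 2: 1a->2.
bb: 1b undefined. 1b->0: no, bbbbaa/bb meet in 0. 1b->1: no, b/bb meet in 1. 1b->2: ok.
baa: 2a undefined. 2a->0: no, b/baaab meet in 1. 2a->1: ok.
bab: 2b undefined. 2b->0: ok.
All examples now run through 3 states with every (state, symbol) defined. Accept strings end in {1}, Reject strings end in {0,2}; accept={1}.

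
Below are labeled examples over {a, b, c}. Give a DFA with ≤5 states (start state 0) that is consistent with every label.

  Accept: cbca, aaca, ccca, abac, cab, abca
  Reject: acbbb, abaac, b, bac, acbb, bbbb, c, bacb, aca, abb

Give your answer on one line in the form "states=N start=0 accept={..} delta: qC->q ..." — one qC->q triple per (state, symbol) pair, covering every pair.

Grow the machine one transition at a time. Run the examples from 0; the earliest place one falls off (shortest prefix, ties alphabetical) gets sent to the lowest-numbered state that keeps every Accept/Reject pair distinguishable — a pair clashes when both reach the same state with identical unread suffix — and to a fresh state only if none does.
a: 0a undefined. 0a->0: no, aaca/aca meet in 0 with "ca" left. Open state 1: 0a->1.
b: 0b undefined. 0b->0: ok.
c: 0c undefined. 0c->0: ok.
aa: 1a undefined. 1a->0: ok.
ab: 1b undefined. 1b->0: no, abac/bac meet in 1 with "c" left. 1b->1: no, cbca/abb meet in 1. Open state 2: 1b->2.
ac: 1c undefined. 1c->0: no, cbca/aca meet in 1. 1c->1: no, cbca/bac meet in 1. 1c->2: no, cab/bac meet in 2. Open state 3: 1c->3.
aba: 2a undefined. 2a->0: no, abac/b meet in 0. 2a->1: no, abac/bac meet in 3. 2a->2: no, abac/abaac meet in 2 with "c" left. 2a->3: ok.
abb: 2b undefined. 2b->0: ok.
abc: 2c undefined. 2c->0: ok.
aca: 3a undefined. 3a->0: ok.
acb: 3b undefined. 3b->0: ok.
abac: 3c undefined. 3c->0: no, abac/acbbb meet in 0. 3c->1: ok.
All examples now run through 4 states with every (state, symbol) defined. Accept strings end in {1,2}, Reject strings end in {0,3}; accept={1,2}.

states=4 start=0 accept={1,2} delta: 0a->1 0b->0 0c->0 1a->0 1b->2 1c->3 2a->3 2b->0 2c->0 3a->0 3b->0 3c->1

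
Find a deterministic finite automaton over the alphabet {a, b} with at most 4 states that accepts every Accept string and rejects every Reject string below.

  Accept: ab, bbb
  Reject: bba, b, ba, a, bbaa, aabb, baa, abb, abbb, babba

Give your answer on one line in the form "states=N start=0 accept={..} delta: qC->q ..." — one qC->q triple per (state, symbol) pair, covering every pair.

State merging on the prefix tree: take the shortest (then alphabetical) example prefix whose next move is undefined and point that move at state 0, else 1, else 2, ...; a target is out if some Accept/Reject pair would then sit in one state with the same input left (inseparable). If every existing state is out, open a new one.
a: 0a undefined. 0a->0: no, ab/b meet in 0 with "b" left. Open state 1: 0a->1.
b: 0b undefined. 0b->0: no, bbb/b meet in 0. 0b->1: no, bbb/abb meet in 1 with "bb" left. Open state 2: 0b->2.
aa: 1a undefined. 1a->0: ok.
ab: 1b undefined. 1b->0: ok.
ba: 2a undefined. 2a->0: no, ab/ba meet in 0. 2a->1: no, ab/baa meet in 0. 2a->2: ok.
bb: 2b undefined. 2b->0: no, ab/bbaa meet in 0. 2b->1: no, ab/bba meet in 0. 2b->2: no, bbb/bba meet in 2. Open state 3: 2b->3.
bba: 3a undefined. 3a->0: no, ab/bba meet in 0. 3a->1: no, ab/bbaa meet in 0. 3a->2: ok.
bbb: 3b undefined. 3b->0: ok.
All examples now run through 4 states with every (state, symbol) defined. Accept strings end in {0}, Reject strings end in {1,2,3}; accept={0}.

states=4 start=0 accept={0} delta: 0a->1 0b->2 1a->0 1b->0 2a->2 2b->3 3a->2 3b->0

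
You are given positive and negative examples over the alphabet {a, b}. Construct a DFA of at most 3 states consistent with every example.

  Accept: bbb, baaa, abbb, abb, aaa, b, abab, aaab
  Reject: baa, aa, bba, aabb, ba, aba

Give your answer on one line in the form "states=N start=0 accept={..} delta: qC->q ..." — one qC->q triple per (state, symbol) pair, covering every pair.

states=3 start=0 accept={0} delta: 0a->1 0b->0 1a->2 1b->0 2a->0 2b->2

Fold the examples into a partial DFA from state 0: repeatedly fix the first undefined (state, symbol) met by the shortest-then-alphabetical prefix, trying targets in increasing order and rejecting any under which an Accept and a Reject string meet in one state with the same remainder; add a state when all current targets are rejected. Accepting states are where Accept strings end.
a: 0a undefined. 0a->0: no, abb/aabb meet in 0 with "bb" left. Open state 1: 0a->1.
b: 0b undefined. 0b->0: ok.
aa: 1a undefined. 1a->0: no, bbb/baa meet in 0. 1a->1: no, baaa/baa meet in 1. Open state 2: 1a->2.
ab: 1b undefined. 1b->0: ok.
aaa: 2a undefined. 2a->0: ok.
aab: 2b undefined. 2b->0: no, bbb/aabb meet in 0. 2b->1: no, bbb/aabb meet in 0. 2b->2: ok.
All examples now run through 3 states with every (state, symbol) defined. Accept strings end in {0}, Reject strings end in {1,2}; accept={0}.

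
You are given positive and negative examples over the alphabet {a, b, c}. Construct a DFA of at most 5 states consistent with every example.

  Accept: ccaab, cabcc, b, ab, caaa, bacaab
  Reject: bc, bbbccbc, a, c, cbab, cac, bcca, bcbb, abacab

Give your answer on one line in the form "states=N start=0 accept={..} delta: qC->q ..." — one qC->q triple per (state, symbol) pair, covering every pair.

Grow the machine one transition at a time. Run the examples from 0; the earliest place one falls off (shortest prefix, ties alphabetical) gets sent to the lowest-numbered state that keeps every Accept/Reject pair distinguishable — a pair clashes when both reach the same state with identical unread suffix — and to a fresh state only if none does.
a: 0a undefined. 0a->0: ok.
b: 0b undefined. 0b->0: no, b/a meet in 0. Open state 1: 0b->1.
c: 0c undefined. 0c->0: no, caaa/a meet in 0. 0c->1: no, b/c meet in 1. Open state 2: 0c->2.
ba: 1a undefined. 1a->0: ok.
bb: 1b undefined. 1b->0: ok.
bc: 1c undefined. 1c->0: ok.
ca: 2a undefined. 2a->0: no, cabcc/c meet in 2. 2a->1: no, b/bcca meet in 1. 2a->2: no, caaa/c meet in 2. Open state 3: 2a->3.
cb: 2b undefined. 2b->0: no, b/cbab meet in 1. 2b->1: no, b/cbab meet in 1. 2b->2: ok.
cc: 2c undefined. 2c->0: ok.
caa: 3a undefined. 3a->0: no, caaa/bc meet in 0. 3a->1: no, caaa/bc meet in 0. 3a->2: no, caaa/bcca meet in 3. 3a->3: no, caaa/bcca meet in 3. Open state 4: 3a->4.
cab: 3b undefined. 3b->0: no, cabcc/bc meet in 0. 3b->1: no, ccaab/cbab meet in 1. 3b->2: no, cabcc/c meet in 2. 3b->3: ok.
cac: 3c undefined. 3c->0: no, cabcc/c meet in 2. 3c->1: no, ccaab/cac meet in 1. 3c->2: no, cabcc/bc meet in 0. 3c->3: no, cabcc/cbab meet in 3. 3c->4: ok.
caaa: 4a undefined. 4a->0: no, caaa/bc meet in 0. 4a->1: ok.
cabcc: 4c undefined. 4c->0: no, cabcc/bc meet in 0. 4c->1: ok.
bacaab: 4b undefined. 4b->0: no, bacaab/bc meet in 0. 4b->1: ok.
All examples now run through 5 states with every (state, symbol) defined. Accept strings end in {1}, Reject strings end in {0,2,3,4}; accept={1}.

states=5 start=0 accept={1} delta: 0a->0 0b->1 0c->2 1a->0 1b->0 1c->0 2a->3 2b->2 2c->0 3a->4 3b->3 3c->4 4a->1 4b->1 4c->1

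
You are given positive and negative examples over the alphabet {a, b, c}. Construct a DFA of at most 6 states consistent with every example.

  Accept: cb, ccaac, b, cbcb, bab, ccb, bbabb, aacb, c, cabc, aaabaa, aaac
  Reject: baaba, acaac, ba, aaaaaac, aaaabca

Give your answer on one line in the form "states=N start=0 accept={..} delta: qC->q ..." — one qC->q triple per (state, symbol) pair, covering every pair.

states=5 start=0 accept={0,2} delta: 0a->1 0b->0 0c->0 1a->2 1b->0 1c->2 2a->3 2b->0 2c->0 3a->4 3b->0 3c->0 4a->3 4b->0 4c->1

Fold the examples into a partial DFA from state 0: repeatedly fix the first undefined (state, symbol) met by the shortest-then-alphabetical prefix, trying targets in increasing order and rejecting any under which an Accept and a Reject string meet in one state with the same remainder; add a state when all current targets are rejected. Accepting states are where Accept strings end.
a: 0a undefined. 0a->0: no, c/aaaaaac meet in 0 with "c" left. Open state 1: 0a->1.
b: 0b undefined. 0b->0: ok.
c: 0c undefined. 0c->0: ok.
aa: 1a undefined. 1a->0: no, cb/aaaaaac meet in 0. 1a->1: no, ccaac/aaaaaac meet in 1 with "c" left. Open state 2: 1a->2.
ac: 1c undefined. 1c->0: no, ccaac/acaac meet in 2 with "c" left. 1c->1: no, aaac/acaac meet in 2 with "ac" left. 1c->2: ok.
aaa: 2a undefined. 2a->0: no, cb/aaaaaac meet in 0. 2a->1: no, ccaac/acaac meet in 2 with "c" left. 2a->2: no, ccaac/acaac meet in 2 with "c" left. Open state 3: 2a->3.
aac: 2c undefined. 2c->0: ok.
bab: 1b undefined. 1b->0: ok.
aaaa: 3a undefined. 3a->0: no, cb/acaac meet in 0. 3a->1: no, aaac/aaaaaac meet in 3 with "c" left. 3a->2: no, cb/acaac meet in 0. 3a->3: no, aaac/acaac meet in 3 with "c" left. Open state 4: 3a->4.
aaab: 3b undefined. 3b->0: ok.
aaac: 3c undefined. 3c->0: ok.
baab: 2b undefined. 2b->0: ok.
aaaaa: 4a undefined. 4a->0: no, aaabaa/aaaaaac meet in 2. 4a->1: no, cb/aaaaaac meet in 0. 4a->2: no, cb/aaaaaac meet in 0. 4a->3: ok.
aaaab: 4b undefined. 4b->0: ok.
acaac: 4c undefined. 4c->0: no, cb/acaac meet in 0. 4c->1: ok.
All examples now run through 5 states with every (state, symbol) defined. Accept strings end in {0,2}, Reject strings end in {1}; accept={0,2}.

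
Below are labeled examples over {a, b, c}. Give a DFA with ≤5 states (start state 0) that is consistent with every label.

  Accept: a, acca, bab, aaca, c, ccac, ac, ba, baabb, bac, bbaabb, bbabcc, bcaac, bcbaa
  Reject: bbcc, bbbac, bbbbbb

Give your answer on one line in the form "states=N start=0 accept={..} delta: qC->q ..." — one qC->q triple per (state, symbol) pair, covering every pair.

states=4 start=0 accept={0,1,2} delta: 0a->0 0b->1 0c->0 1a->0 1b->2 1c->0 2a->0 2b->3 2c->3 3a->2 3b->1 3c->3

Fold the examples into a partial DFA from state 0: repeatedly fix the first undefined (state, symbol) met by the shortest-then-alphabetical prefix, trying targets in increasing order and rejecting any under which an Accept and a Reject string meet in one state with the same remainder; add a state when all current targets are rejected. Accepting states are where Accept strings end.
a: 0a undefined. 0a->0: ok.
b: 0b undefined. 0b->0: no, a/bbbbbb meet in 0. Open state 1: 0b->1.
c: 0c undefined. 0c->0: ok.
ba: 1a undefined. 1a->0: ok.
bb: 1b undefined. 1b->0: no, a/bbcc meet in 0. 1b->1: no, a/bbbac meet in 0. Open state 2: 1b->2.
bc: 1c undefined. 1c->0: ok.
bba: 2a undefined. 2a->0: ok.
bbb: 2b undefined. 2b->0: no, a/bbbac meet in 0. 2b->1: no, a/bbbac meet in 0. 2b->2: no, a/bbbac meet in 0. Open state 3: 2b->3.
bbc: 2c undefined. 2c->0: no, a/bbcc meet in 0. 2c->1: no, a/bbcc meet in 0. 2c->2: no, baabb/bbcc meet in 2. 2c->3: ok.
bbba: 3a undefined. 3a->0: no, a/bbbac meet in 0. 3a->1: no, a/bbbac meet in 0. 3a->2: ok.
bbbb: 3b undefined. 3b->0: no, baabb/bbbbbb meet in 2. 3b->1: ok.
bbcc: 3c undefined. 3c->0: no, a/bbcc meet in 0. 3c->1: no, bab/bbcc meet in 1. 3c->2: no, baabb/bbcc meet in 2. 3c->3: ok.
All examples now run through 4 states with every (state, symbol) defined. Accept strings end in {0,1,2}, Reject strings end in {3}; accept={0,1,2}.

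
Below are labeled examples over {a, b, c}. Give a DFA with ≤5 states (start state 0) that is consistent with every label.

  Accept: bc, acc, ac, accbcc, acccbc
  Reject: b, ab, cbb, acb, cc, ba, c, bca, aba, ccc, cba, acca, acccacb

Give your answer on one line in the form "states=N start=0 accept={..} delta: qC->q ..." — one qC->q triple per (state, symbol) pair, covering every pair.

states=4 start=0 accept={2,3} delta: 0a->1 0b->1 0c->0 1a->0 1b->0 1c->2 2a->0 2b->0 2c->3 3a->0 3b->1 3c->0

State merging on the prefix tree: take the shortest (then alphabetical) example prefix whose next move is undefined and point that move at state 0, else 1, else 2, ...; a target is out if some Accept/Reject pair would then sit in one state with the same input left (inseparable). If every existing state is out, open a new one.
a: 0a undefined. 0a->0: no, acc/cc meet in 0 with "cc" left. Open state 1: 0a->1.
b: 0b undefined. 0b->0: no, bc/c meet in 0 with "c" left. 0b->1: ok.
c: 0c undefined. 0c->0: ok.
ab: 1b undefined. 1b->0: ok.
ac: 1c undefined. 1c->0: no, bc/ab meet in 0. 1c->1: no, bc/b meet in 1. Open state 2: 1c->2.
ba: 1a undefined. 1a->0: ok.
acb: 2b undefined. 2b->0: ok.
acc: 2c undefined. 2c->0: no, acc/ab meet in 0. 2c->1: no, acc/b meet in 1. 2c->2: no, accbcc/ab meet in 0. Open state 3: 2c->3.
bca: 2a undefined. 2a->0: ok.
acca: 3a undefined. 3a->0: ok.
accb: 3b undefined. 3b->0: no, accbcc/ab meet in 0. 3b->1: ok.
accc: 3c undefined. 3c->0: ok.
All examples now run through 4 states with every (state, symbol) defined. Accept strings end in {2,3}, Reject strings end in {0,1}; accept={2,3}.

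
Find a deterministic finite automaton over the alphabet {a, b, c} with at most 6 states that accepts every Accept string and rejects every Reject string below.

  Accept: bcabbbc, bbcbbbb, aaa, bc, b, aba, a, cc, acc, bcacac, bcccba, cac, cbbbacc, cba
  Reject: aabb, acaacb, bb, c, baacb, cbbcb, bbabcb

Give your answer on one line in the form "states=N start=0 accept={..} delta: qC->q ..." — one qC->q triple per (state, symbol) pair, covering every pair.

states=4 start=0 accept={0,1} delta: 0a->0 0b->1 0c->2 1a->0 1b->2 1c->0 2a->1 2b->3 2c->1 3a->0 3b->0 3c->0

State merging on the prefix tree: take the shortest (then alphabetical) example prefix whose next move is undefined and point that move at state 0, else 1, else 2, ...; a target is out if some Accept/Reject pair would then sit in one state with the same input left (inseparable). If every existing state is out, open a new one.
a: 0a undefined. 0a->0: ok.
b: 0b undefined. 0b->0: no, aaa/aabb meet in 0. Open state 1: 0b->1.
c: 0c undefined. 0c->0: no, aaa/c meet in 0. 0c->1: no, b/c meet in 1. Open state 2: 0c->2.
ba: 1a undefined. 1a->0: ok.
bb: 1b undefined. 1b->0: no, aaa/aabb meet in 0. 1b->1: no, b/aabb meet in 1. 1b->2: ok.
bc: 1c undefined. 1c->0: ok.
ca: 2a undefined. 2a->0: no, b/bbabcb meet in 1. 2a->1: ok.
cb: 2b undefined. 2b->0: no, bcabbbc/aabb meet in 2. 2b->1: no, b/acaacb meet in 1. 2b->2: no, cbbbacc/aabb meet in 2. Open state 3: 2b->3.
cc: 2c undefined. 2c->0: no, b/bbabcb meet in 1. 2c->1: ok.
cba: 3a undefined. 3a->0: ok.
cbb: 3b undefined. 3b->0: ok.
bcabbbc: 3c undefined. 3c->0: ok.
All examples now run through 4 states with every (state, symbol) defined. Accept strings end in {0,1}, Reject strings end in {2,3}; accept={0,1}.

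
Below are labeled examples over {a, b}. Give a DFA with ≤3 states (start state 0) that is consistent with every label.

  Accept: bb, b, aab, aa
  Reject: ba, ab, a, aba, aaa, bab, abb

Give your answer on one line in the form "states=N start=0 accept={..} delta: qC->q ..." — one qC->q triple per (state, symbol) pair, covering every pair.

Grow the machine one transition at a time. Run the examples from 0; the earliest place one falls off (shortest prefix, ties alphabetical) gets sent to the lowest-numbered state that keeps every Accept/Reject pair distinguishable — a pair clashes when both reach the same state with identical unread suffix — and to a fresh state only if none does.
a: 0a undefined. 0a->0: no, bb/abb meet in 0 with "bb" left. Open state 1: 0a->1.
b: 0b undefined. 0b->0: ok.
aa: 1a undefined. 1a->0: ok.
ab: 1b undefined. 1b->0: no, bb/ab meet in 0. 1b->1: no, bb/aba meet in 0. Open state 2: 1b->2.
aba: 2a undefined. 2a->0: no, bb/aba meet in 0. 2a->1: ok.
abb: 2b undefined. 2b->0: no, bb/abb meet in 0. 2b->1: ok.
All examples now run through 3 states with every (state, symbol) defined. Accept strings end in {0}, Reject strings end in {1,2}; accept={0}.

states=3 start=0 accept={0} delta: 0a->1 0b->0 1a->0 1b->2 2a->1 2b->1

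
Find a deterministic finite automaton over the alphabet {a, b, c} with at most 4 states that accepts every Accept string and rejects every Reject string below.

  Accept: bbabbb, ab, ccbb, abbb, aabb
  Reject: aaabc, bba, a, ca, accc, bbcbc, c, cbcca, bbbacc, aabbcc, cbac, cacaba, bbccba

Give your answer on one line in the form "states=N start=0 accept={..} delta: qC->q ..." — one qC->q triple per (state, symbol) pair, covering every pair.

Fold the examples into a partial DFA from state 0: repeatedly fix the first undefined (state, symbol) met by the shortest-then-alphabetical prefix, trying targets in increasing order and rejecting any under which an Accept and a Reject string meet in one state with the same remainder; add a state when all current targets are rejected. Accepting states are where Accept strings end.
a: 0a undefined. 0a->0: ok.
b: 0b undefined. 0b->0: no, bbabbb/bba meet in 0. Open state 1: 0b->1.
c: 0c undefined. 0c->0: ok.
bb: 1b undefined. 1b->0: no, ccbb/bba meet in 0. 1b->1: ok.
bba: 1a undefined. 1a->0: ok.
bbc: 1c undefined. 1c->0: ok.
All examples now run through 2 states with every (state, symbol) defined. Accept strings end in {1}, Reject strings end in {0}; accept={1}.

states=2 start=0 accept={1} delta: 0a->0 0b->1 0c->0 1a->0 1b->1 1c->0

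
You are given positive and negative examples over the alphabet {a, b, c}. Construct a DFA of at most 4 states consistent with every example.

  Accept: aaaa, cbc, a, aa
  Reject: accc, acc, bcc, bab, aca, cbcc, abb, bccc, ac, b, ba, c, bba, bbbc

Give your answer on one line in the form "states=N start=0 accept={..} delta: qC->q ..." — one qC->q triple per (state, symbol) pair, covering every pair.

Fold the examples into a partial DFA from state 0: repeatedly fix the first undefined (state, symbol) met by the shortest-then-alphabetical prefix, trying targets in increasing order and rejecting any under which an Accept and a Reject string meet in one state with the same remainder; add a state when all current targets are rejected. Accepting states are where Accept strings end.
a: 0a undefined. 0a->0: ok.
b: 0b undefined. 0b->0: no, aaaa/bab meet in 0. Open state 1: 0b->1.
c: 0c undefined. 0c->0: no, aaaa/accc meet in 0. 0c->1: ok.
ba: 1a undefined. 1a->0: no, aaaa/aca meet in 0. 1a->1: ok.
bb: 1b undefined. 1b->0: no, aaaa/bab meet in 0. 1b->1: no, cbc/acc meet in 1 with "c" left. Open state 2: 1b->2.
bc: 1c undefined. 1c->0: no, aaaa/acc meet in 0. 1c->1: ok.
bba: 2a undefined. 2a->0: no, aaaa/bba meet in 0. 2a->1: ok.
bbb: 2b undefined. 2b->0: ok.
cbc: 2c undefined. 2c->0: ok.
All examples now run through 3 states with every (state, symbol) defined. Accept strings end in {0}, Reject strings end in {1,2}; accept={0}.

states=3 start=0 accept={0} delta: 0a->0 0b->1 0c->1 1a->1 1b->2 1c->1 2a->1 2b->0 2c->0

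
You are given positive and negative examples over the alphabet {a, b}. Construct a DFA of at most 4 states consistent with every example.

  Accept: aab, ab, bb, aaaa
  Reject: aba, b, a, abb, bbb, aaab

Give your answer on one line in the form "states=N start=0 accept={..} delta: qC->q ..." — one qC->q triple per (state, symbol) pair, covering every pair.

states=4 start=0 accept={0} delta: 0a->1 0b->1 1a->2 1b->0 2a->3 2b->0 3a->0 3b->1

Grow the machine one transition at a time. Run the examples from 0; the earliest place one falls off (shortest prefix, ties alphabetical) gets sent to the lowest-numbered state that keeps every Accept/Reject pair distinguishable — a pair clashes when both reach the same state with identical unread suffix — and to a fresh state only if none does.
a: 0a undefined. 0a->0: no, aab/b meet in 0 with "b" left. Open state 1: 0a->1.
b: 0b undefined. 0b->0: no, bb/b meet in 0. 0b->1: ok.
aa: 1a undefined. 1a->0: no, aab/b meet in 1. 1a->1: no, aab/aaab meet in 1 with "b" left. Open state 2: 1a->2.
ab: 1b undefined. 1b->0: ok.
aaa: 2a undefined. 2a->0: no, aaaa/aba meet in 1. 2a->1: no, ab/aaab meet in 0. 2a->2: no, aab/aaab meet in 2 with "b" left. Open state 3: 2a->3.
aab: 2b undefined. 2b->0: ok.
aaaa: 3a undefined. 3a->0: ok.
aaab: 3b undefined. 3b->0: no, aab/aaab meet in 0. 3b->1: ok.
All examples now run through 4 states with every (state, symbol) defined. Accept strings end in {0}, Reject strings end in {1}; accept={0}.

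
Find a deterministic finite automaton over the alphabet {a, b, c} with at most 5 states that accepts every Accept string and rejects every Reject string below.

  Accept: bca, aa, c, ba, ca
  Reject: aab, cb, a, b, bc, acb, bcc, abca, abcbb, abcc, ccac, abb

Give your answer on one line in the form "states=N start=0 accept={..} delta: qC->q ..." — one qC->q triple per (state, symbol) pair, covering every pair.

State merging on the prefix tree: take the shortest (then alphabetical) example prefix whose next move is undefined and point that move at state 0, else 1, else 2, ...; a target is out if some Accept/Reject pair would then sit in one state with the same input left (inseparable). If every existing state is out, open a new one.
a: 0a undefined. 0a->0: no, bca/abca meet in 0 with "bca" left. Open state 1: 0a->1.
b: 0b undefined. 0b->0: no, c/bc meet in 0 with "c" left. 0b->1: ok.
c: 0c undefined. 0c->0: no, ca/cb meet in 1. 0c->1: no, c/a meet in 1. Open state 2: 0c->2.
aa: 1a undefined. 1a->0: ok.
ab: 1b undefined. 1b->0: no, ca/abca meet in 2 with "a" left. 1b->1: no, bca/abca meet in 1 with "ca" left. 1b->2: ok.
ac: 1c undefined. 1c->0: no, bca/aab meet in 1. 1c->1: no, c/acb meet in 2. 1c->2: no, c/bc meet in 2. Open state 3: 1c->3.
ca: 2a undefined. 2a->0: ok.
cb: 2b undefined. 2b->0: no, aa/cb meet in 0. 2b->1: ok.
cc: 2c undefined. 2c->0: no, c/abcbb meet in 2. 2c->1: no, aa/abca meet in 0. 2c->2: no, aa/abca meet in 0. 2c->3: no, bca/abca meet in 3 with "a" left. Open state 4: 2c->4.
acb: 3b undefined. 3b->0: no, aa/acb meet in 0. 3b->1: ok.
bca: 3a undefined. 3a->0: ok.
bcc: 3c undefined. 3c->0: no, bca/bcc meet in 0. 3c->1: ok.
cca: 4a undefined. 4a->0: no, bca/abca meet in 0. 4a->1: ok.
abcb: 4b undefined. 4b->0: ok.
abcc: 4c undefined. 4c->0: no, bca/abcc meet in 0. 4c->1: ok.
All examples now run through 5 states with every (state, symbol) defined. Accept strings end in {0,2}, Reject strings end in {1,3}; accept={0,2}.

states=5 start=0 accept={0,2} delta: 0a->1 0b->1 0c->2 1a->0 1b->2 1c->3 2a->0 2b->1 2c->4 3a->0 3b->1 3c->1 4a->1 4b->0 4c->1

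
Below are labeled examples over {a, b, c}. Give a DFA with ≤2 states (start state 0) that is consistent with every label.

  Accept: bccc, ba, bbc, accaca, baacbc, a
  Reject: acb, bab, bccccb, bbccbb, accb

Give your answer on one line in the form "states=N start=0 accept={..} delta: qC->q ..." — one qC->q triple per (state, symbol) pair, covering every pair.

Fold the examples into a partial DFA from state 0: repeatedly fix the first undefined (state, symbol) met by the shortest-then-alphabetical prefix, trying targets in increasing order and rejecting any under which an Accept and a Reject string meet in one state with the same remainder; add a state when all current targets are rejected. Accepting states are where Accept strings end.
a: 0a undefined. 0a->0: ok.
b: 0b undefined. 0b->0: no, ba/bab meet in 0. Open state 1: 0b->1.
ac: 0c undefined. 0c->0: ok.
ba: 1a undefined. 1a->0: ok.
bb: 1b undefined. 1b->0: no, ba/bbccbb meet in 0. 1b->1: ok.
bc: 1c undefined. 1c->0: ok.
All examples now run through 2 states with every (state, symbol) defined. Accept strings end in {0}, Reject strings end in {1}; accept={0}.

states=2 start=0 accept={0} delta: 0a->0 0b->1 0c->0 1a->0 1b->1 1c->0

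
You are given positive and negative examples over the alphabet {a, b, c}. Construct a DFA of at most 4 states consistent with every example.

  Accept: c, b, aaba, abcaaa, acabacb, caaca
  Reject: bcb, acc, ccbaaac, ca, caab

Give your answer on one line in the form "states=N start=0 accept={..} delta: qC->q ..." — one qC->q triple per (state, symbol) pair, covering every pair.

states=4 start=0 accept={0,1} delta: 0a->0 0b->0 0c->1 1a->2 1b->2 1c->2 2a->3 2b->1 2c->0 3a->1 3b->2 3c->0

Fold the examples into a partial DFA from state 0: repeatedly fix the first undefined (state, symbol) met by the shortest-then-alphabetical prefix, trying targets in increasing order and rejecting any under which an Accept and a Reject string meet in one state with the same remainder; add a state when all current targets are rejected. Accepting states are where Accept strings end.
a: 0a undefined. 0a->0: ok.
b: 0b undefined. 0b->0: ok.
c: 0c undefined. 0c->0: no, c/bcb meet in 0. Open state 1: 0c->1.
ca: 1a undefined. 1a->0: no, b/ca meet in 0. 1a->1: no, c/ca meet in 1. Open state 2: 1a->2.
cc: 1c undefined. 1c->0: no, c/ccbaaac meet in 1. 1c->1: no, c/acc meet in 1. 1c->2: ok.
bcb: 1b undefined. 1b->0: no, b/bcb meet in 0. 1b->1: no, c/bcb meet in 1. 1b->2: ok.
caa: 2a undefined. 2a->0: no, b/caab meet in 0. 2a->1: no, abcaaa/bcb meet in 2. 2a->2: no, abcaaa/bcb meet in 2. Open state 3: 2a->3.
ccb: 2b undefined. 2b->0: no, c/ccbaaac meet in 1. 2b->1: ok.
caab: 3b undefined. 3b->0: no, b/caab meet in 0. 3b->1: no, c/caab meet in 1. 3b->2: ok.
caac: 3c undefined. 3c->0: ok.
abcaaa: 3a undefined. 3a->0: no, c/ccbaaac meet in 1. 3a->1: ok.
acabac: 2c undefined. 2c->0: ok.
All examples now run through 4 states with every (state, symbol) defined. Accept strings end in {0,1}, Reject strings end in {2}; accept={0,1}.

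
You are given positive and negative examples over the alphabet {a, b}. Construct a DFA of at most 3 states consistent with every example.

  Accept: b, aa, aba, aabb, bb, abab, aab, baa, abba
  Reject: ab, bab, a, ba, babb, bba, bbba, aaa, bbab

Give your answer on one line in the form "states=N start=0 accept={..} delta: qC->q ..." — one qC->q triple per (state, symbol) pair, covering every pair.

Grow the machine one transition at a time. Run the examples from 0; the earliest place one falls off (shortest prefix, ties alphabetical) gets sent to the lowest-numbered state that keeps every Accept/Reject pair distinguishable — a pair clashes when both reach the same state with identical unread suffix — and to a fresh state only if none does.
a: 0a undefined. 0a->0: no, b/ab meet in 0 with "b" left. Open state 1: 0a->1.
b: 0b undefined. 0b->0: ok.
aa: 1a undefined. 1a->0: ok.
ab: 1b undefined. 1b->0: no, b/ab meet in 0. 1b->1: ok.
All examples now run through 2 states with every (state, symbol) defined. Accept strings end in {0}, Reject strings end in {1}; accept={0}.

states=2 start=0 accept={0} delta: 0a->1 0b->0 1a->0 1b->1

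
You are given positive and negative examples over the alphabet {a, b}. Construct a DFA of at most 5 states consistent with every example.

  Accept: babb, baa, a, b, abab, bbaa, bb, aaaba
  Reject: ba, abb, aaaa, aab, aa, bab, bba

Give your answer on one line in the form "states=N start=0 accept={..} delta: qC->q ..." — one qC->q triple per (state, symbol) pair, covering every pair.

states=4 start=0 accept={1,3} delta: 0a->1 0b->1 1a->2 1b->3 2a->3 2b->0 3a->0 3b->0

Fold the examples into a partial DFA from state 0: repeatedly fix the first undefined (state, symbol) met by the shortest-then-alphabetical prefix, trying targets in increasing order and rejecting any under which an Accept and a Reject string meet in one state with the same remainder; add a state when all current targets are rejected. Accepting states are where Accept strings end.
a: 0a undefined. 0a->0: no, a/aaaa meet in 0. Open state 1: 0a->1.
b: 0b undefined. 0b->0: no, babb/abb meet in 1 with "bb" left. 0b->1: ok.
aa: 1a undefined. 1a->0: no, baa/aab meet in 1. 1a->1: no, babb/abb meet in 1 with "bb" left. Open state 2: 1a->2.
ab: 1b undefined. 1b->0: no, a/abb meet in 1. 1b->1: no, a/abb meet in 1. 1b->2: no, baa/bba meet in 2 with "a" left. Open state 3: 1b->3.
aaa: 2a undefined. 2a->0: no, a/aaaa meet in 1. 2a->1: no, aaaba/bba meet in 3 with "a" left. 2a->2: no, baa/ba meet in 2. 2a->3: ok.
aab: 2b undefined. 2b->0: ok.
aba: 3a undefined. 3a->0: ok.
abb: 3b undefined. 3b->0: ok.
All examples now run through 4 states with every (state, symbol) defined. Accept strings end in {1,3}, Reject strings end in {0,2}; accept={1,3}.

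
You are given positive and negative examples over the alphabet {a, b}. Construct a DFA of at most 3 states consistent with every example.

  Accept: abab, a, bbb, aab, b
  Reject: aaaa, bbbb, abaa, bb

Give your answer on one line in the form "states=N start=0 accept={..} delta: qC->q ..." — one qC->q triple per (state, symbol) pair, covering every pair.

states=3 start=0 accept={1} delta: 0a->1 0b->1 1a->0 1b->2 2a->2 2b->1

Grow the machine one transition at a time. Run the examples from 0; the earliest place one falls off (shortest prefix, ties alphabetical) gets sent to the lowest-numbered state that keeps every Accept/Reject pair distinguishable — a pair clashes when both reach the same state with identical unread suffix — and to a fresh state only if none does.
a: 0a undefined. 0a->0: no, a/aaaa meet in 0. Open state 1: 0a->1.
b: 0b undefined. 0b->0: no, bbb/bbbb meet in 0. 0b->1: ok.
aa: 1a undefined. 1a->0: ok.
ab: 1b undefined. 1b->0: no, abab/aaaa meet in 0. 1b->1: no, abab/bbbb meet in 1. Open state 2: 1b->2.
aba: 2a undefined. 2a->0: no, abab/abaa meet in 1. 2a->1: no, abab/bb meet in 2. 2a->2: ok.
bbb: 2b undefined. 2b->0: no, abab/aaaa meet in 0. 2b->1: ok.
All examples now run through 3 states with every (state, symbol) defined. Accept strings end in {1}, Reject strings end in {0,2}; accept={1}.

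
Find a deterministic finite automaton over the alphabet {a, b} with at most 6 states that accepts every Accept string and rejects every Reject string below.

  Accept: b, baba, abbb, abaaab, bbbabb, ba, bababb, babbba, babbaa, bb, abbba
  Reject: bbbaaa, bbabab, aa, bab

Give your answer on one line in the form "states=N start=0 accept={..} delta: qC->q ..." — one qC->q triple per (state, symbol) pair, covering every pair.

states=5 start=0 accept={1,2,4} delta: 0a->0 0b->1 1a->2 1b->1 2a->0 2b->3 3a->2 3b->4 4a->1 4b->1

Grow the machine one transition at a time. Run the examples from 0; the earliest place one falls off (shortest prefix, ties alphabetical) gets sent to the lowest-numbered state that keeps every Accept/Reject pair distinguishable — a pair clashes when both reach the same state with identical unread suffix — and to a fresh state only if none does.
a: 0a undefined. 0a->0: ok.
b: 0b undefined. 0b->0: no, b/bbbaaa meet in 0. Open state 1: 0b->1.
ba: 1a undefined. 1a->0: no, b/bab meet in 1. 1a->1: no, abaaab/bab meet in 1 with "b" left. Open state 2: 1a->2.
bb: 1b undefined. 1b->0: no, bb/aa meet in 0. 1b->1: ok.
bab: 2b undefined. 2b->0: no, b/bbabab meet in 1. 2b->1: no, b/bbabab meet in 1. 2b->2: no, bbbabb/bab meet in 2. Open state 3: 2b->3.
abaa: 2a undefined. 2a->0: ok.
baba: 3a undefined. 3a->0: no, b/bbabab meet in 1. 3a->1: no, b/bbabab meet in 1. 3a->2: ok.
babb: 3b undefined. 3b->0: no, bbbabb/bbbaaa meet in 0. 3b->1: no, babbaa/bbbaaa meet in 0. 3b->2: no, babbaa/bbbaaa meet in 0. 3b->3: no, bbbabb/bbabab meet in 3. Open state 4: 3b->4.
babba: 4a undefined. 4a->0: no, babbaa/bbbaaa meet in 0. 4a->1: ok.
babbb: 4b undefined. 4b->0: no, babbba/bbbaaa meet in 0. 4b->1: ok.
All examples now run through 5 states with every (state, symbol) defined. Accept strings end in {1,2,4}, Reject strings end in {0,3}; accept={1,2,4}.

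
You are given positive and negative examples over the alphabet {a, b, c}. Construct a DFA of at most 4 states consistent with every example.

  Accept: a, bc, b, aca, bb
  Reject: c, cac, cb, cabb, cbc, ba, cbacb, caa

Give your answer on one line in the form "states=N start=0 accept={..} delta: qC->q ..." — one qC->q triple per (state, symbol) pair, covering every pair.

states=4 start=0 accept={0,1,3} delta: 0a->0 0b->1 0c->2 1a->2 1b->0 1c->0 2a->3 2b->2 2c->2 3a->2 3b->2 3c->2

Grow the machine one transition at a time. Run the examples from 0; the earliest place one falls off (shortest prefix, ties alphabetical) gets sent to the lowest-numbered state that keeps every Accept/Reject pair distinguishable — a pair clashes when both reach the same state with identical unread suffix — and to a fresh state only if none does.
a: 0a undefined. 0a->0: ok.
b: 0b undefined. 0b->0: no, a/ba meet in 0. Open state 1: 0b->1.
c: 0c undefined. 0c->0: no, a/c meet in 0. 0c->1: no, b/c meet in 1. Open state 2: 0c->2.
ba: 1a undefined. 1a->0: no, a/ba meet in 0. 1a->1: no, b/ba meet in 1. 1a->2: ok.
bb: 1b undefined. 1b->0: ok.
bc: 1c undefined. 1c->0: ok.
ca: 2a undefined. 2a->0: no, a/cabb meet in 0. 2a->1: no, a/cac meet in 0. 2a->2: no, aca/c meet in 2. Open state 3: 2a->3.
cb: 2b undefined. 2b->0: no, a/cb meet in 0. 2b->1: no, a/cbc meet in 0. 2b->2: ok.
caa: 3a undefined. 3a->0: no, a/caa meet in 0. 3a->1: no, b/caa meet in 1. 3a->2: ok.
cab: 3b undefined. 3b->0: no, b/cabb meet in 1. 3b->1: no, a/cabb meet in 0. 3b->2: ok.
cac: 3c undefined. 3c->0: no, a/cac meet in 0. 3c->1: no, a/cbacb meet in 0. 3c->2: ok.
cbc: 2c undefined. 2c->0: no, a/cbc meet in 0. 2c->1: no, b/cbc meet in 1. 2c->2: ok.
All examples now run through 4 states with every (state, symbol) defined. Accept strings end in {0,1,3}, Reject strings end in {2}; accept={0,1,3}.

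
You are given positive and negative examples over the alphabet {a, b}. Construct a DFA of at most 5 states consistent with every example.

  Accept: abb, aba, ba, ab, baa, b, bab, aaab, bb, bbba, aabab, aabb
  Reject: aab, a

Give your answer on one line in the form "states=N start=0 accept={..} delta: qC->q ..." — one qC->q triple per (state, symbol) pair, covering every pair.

State merging on the prefix tree: take the shortest (then alphabetical) example prefix whose next move is undefined and point that move at state 0, else 1, else 2, ...; a target is out if some Accept/Reject pair would then sit in one state with the same input left (inseparable). If every existing state is out, open a new one.
a: 0a undefined. 0a->0: no, ab/aab meet in 0 with "b" left. Open state 1: 0a->1.
b: 0b undefined. 0b->0: no, ba/a meet in 1. 0b->1: no, b/a meet in 1. Open state 2: 0b->2.
aa: 1a undefined. 1a->0: no, b/aab meet in 2. 1a->1: no, ab/aab meet in 1 with "b" left. 1a->2: no, bb/aab meet in 2 with "b" left. Open state 3: 1a->3.
ab: 1b undefined. 1b->0: no, aba/a meet in 1. 1b->1: no, abb/a meet in 1. 1b->2: ok.
ba: 2a undefined. 2a->0: no, baa/a meet in 1. 2a->1: no, aba/a meet in 1. 2a->2: ok.
bb: 2b undefined. 2b->0: ok.
aaa: 3a undefined. 3a->0: ok.
aab: 3b undefined. 3b->0: no, abb/aab meet in 0. 3b->1: no, aabab/aab meet in 1. 3b->2: no, aba/aab meet in 2. 3b->3: no, aabb/aab meet in 3. Open state 4: 3b->4.
aaba: 4a undefined. 4a->0: ok.
aabb: 4b undefined. 4b->0: ok.
All examples now run through 5 states with every (state, symbol) defined. Accept strings end in {0,2}, Reject strings end in {1,4}; accept={0,2}.

states=5 start=0 accept={0,2} delta: 0a->1 0b->2 1a->3 1b->2 2a->2 2b->0 3a->0 3b->4 4a->0 4b->0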